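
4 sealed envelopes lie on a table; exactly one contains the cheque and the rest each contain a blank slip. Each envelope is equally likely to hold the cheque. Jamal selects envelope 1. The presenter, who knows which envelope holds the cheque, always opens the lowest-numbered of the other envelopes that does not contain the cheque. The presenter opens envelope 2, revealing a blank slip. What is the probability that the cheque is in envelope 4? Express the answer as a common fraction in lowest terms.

Condition on the true location of the cheque.
If it is in any of envelopes 1, 3, and 4 (prior 1/4 each): envelope 2 is the lowest-numbered option available, probability 1; weight (1/4)·1 = 1/4 each.
If it is in envelope 2 (prior 1/4): the presenter opened envelope 2, so this case is ruled out; weight (1/4)·0 = 0.
The weights sum to 3/4.
So P(the cheque in envelope 4 | the presenter opened envelope 2) = (1/4) / (3/4) = 1/3.

1/3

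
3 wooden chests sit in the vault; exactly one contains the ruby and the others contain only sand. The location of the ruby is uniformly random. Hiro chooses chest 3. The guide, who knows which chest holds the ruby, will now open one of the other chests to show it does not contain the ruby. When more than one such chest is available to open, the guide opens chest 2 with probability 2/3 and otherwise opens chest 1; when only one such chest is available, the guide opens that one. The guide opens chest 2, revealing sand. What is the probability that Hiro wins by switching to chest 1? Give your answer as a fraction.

Consider each possible location of the ruby in turn.
If it is in chest 1 (prior 1/3): only chest 2 is available, probability 1; weight (1/3)·1 = 1/3.
If it is in chest 2 (prior 1/3): the guide opened chest 2, so this case is ruled out; weight (1/3)·0 = 0.
If it is in chest 3 (prior 1/3): chest 2 is available, opened with probability 2/3; weight (1/3)·(2/3) = 2/9.
The weights sum to 5/9.
So P(the ruby in chest 1 | the guide opened chest 2) = (1/3) / (5/9) = 3/5.

3/5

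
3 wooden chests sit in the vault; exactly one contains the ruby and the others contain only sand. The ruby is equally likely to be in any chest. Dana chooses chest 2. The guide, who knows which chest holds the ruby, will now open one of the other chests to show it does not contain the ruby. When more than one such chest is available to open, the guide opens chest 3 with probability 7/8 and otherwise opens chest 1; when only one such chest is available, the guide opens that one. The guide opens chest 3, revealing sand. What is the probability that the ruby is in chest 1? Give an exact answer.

Condition on the true location of the ruby.
If it is in chest 1 (prior 1/3): only chest 3 is available, probability 1; weight (1/3)·1 = 1/3.
If it is in chest 2 (prior 1/3): chest 3 is available, opened with probability 7/8; weight (1/3)·(7/8) = 7/24.
If it is in chest 3 (prior 1/3): the guide opened chest 3, so this case is ruled out; weight (1/3)·0 = 0.
The weights sum to 5/8.
So P(the ruby in chest 1 | the guide opened chest 3) = (1/3) / (5/8) = 8/15.

8/15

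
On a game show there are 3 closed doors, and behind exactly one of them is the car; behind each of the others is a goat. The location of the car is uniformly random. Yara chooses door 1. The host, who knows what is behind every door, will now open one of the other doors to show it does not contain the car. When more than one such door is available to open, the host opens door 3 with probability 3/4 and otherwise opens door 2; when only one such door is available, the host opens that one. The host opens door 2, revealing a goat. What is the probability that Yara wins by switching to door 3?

Condition on the true location of the car.
If it is behind door 1 (prior 1/3): door 3 is available but not opened, probability 1/4; weight (1/3)·(1/4) = 1/12.
If it is behind door 2 (prior 1/3): the host opened door 2, so this case is ruled out; weight (1/3)·0 = 0.
If it is behind door 3 (prior 1/3): only door 2 is available, probability 1; weight (1/3)·1 = 1/3.
The weights sum to 5/12.
So P(the car behind door 3 | the host opened door 2) = (1/3) / (5/12) = 4/5.

4/5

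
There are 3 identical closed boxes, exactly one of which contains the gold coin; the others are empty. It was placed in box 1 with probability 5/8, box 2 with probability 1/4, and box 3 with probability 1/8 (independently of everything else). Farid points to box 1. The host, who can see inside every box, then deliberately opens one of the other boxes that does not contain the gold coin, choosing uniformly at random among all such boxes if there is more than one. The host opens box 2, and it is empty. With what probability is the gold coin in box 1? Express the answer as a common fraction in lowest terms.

5/7

Condition on the true location of the gold coin.
If it is in box 1 (prior 5/8): the host has 2 equally likely choices, so probability 1/2; weight (5/8)·(1/2) = 5/16.
If it is in box 2 (prior 1/4): the host opened box 2, so this case is ruled out; weight (1/4)·0 = 0.
If it is in box 3 (prior 1/8): the host has no choice, probability 1; weight (1/8)·1 = 1/8.
The weights sum to 7/16.
So P(the gold coin in box 1 | the host opened box 2) = (5/16) / (7/16) = 5/7.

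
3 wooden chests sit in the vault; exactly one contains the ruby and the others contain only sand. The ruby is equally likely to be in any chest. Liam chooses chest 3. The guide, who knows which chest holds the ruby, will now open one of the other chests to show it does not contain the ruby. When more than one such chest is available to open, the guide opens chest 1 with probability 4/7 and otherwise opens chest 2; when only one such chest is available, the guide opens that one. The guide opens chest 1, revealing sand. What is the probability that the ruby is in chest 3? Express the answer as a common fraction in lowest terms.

Apply Bayes' rule, conditioning on where the ruby actually is.
If it is in chest 1 (prior 1/3): the guide opened chest 1, so this case is ruled out; weight (1/3)·0 = 0.
If it is in chest 2 (prior 1/3): only chest 1 is available, probability 1; weight (1/3)·1 = 1/3.
If it is in chest 3 (prior 1/3): chest 1 is available, opened with probability 4/7; weight (1/3)·(4/7) = 4/21.
The weights sum to 11/21.
So P(the ruby in chest 3 | the guide opened chest 1) = (4/21) / (11/21) = 4/11.

4/11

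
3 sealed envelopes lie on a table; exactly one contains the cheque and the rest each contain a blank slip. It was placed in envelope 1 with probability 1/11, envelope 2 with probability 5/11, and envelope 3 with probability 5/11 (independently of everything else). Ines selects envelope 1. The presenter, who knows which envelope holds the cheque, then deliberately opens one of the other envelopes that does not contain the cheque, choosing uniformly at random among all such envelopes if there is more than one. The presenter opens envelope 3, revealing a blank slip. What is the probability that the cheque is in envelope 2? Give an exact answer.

10/11

Condition on the true location of the cheque.
If it is in envelope 1 (prior 1/11): the presenter has 2 equally likely choices, so probability 1/2; weight (1/11)·(1/2) = 1/22.
If it is in envelope 2 (prior 5/11): the presenter has no choice, probability 1; weight (5/11)·1 = 5/11.
If it is in envelope 3 (prior 5/11): the presenter opened envelope 3, so this case is ruled out; weight (5/11)·0 = 0.
The weights sum to 1/2.
So P(the cheque in envelope 2 | the presenter opened envelope 3) = (5/11) / (1/2) = 10/11.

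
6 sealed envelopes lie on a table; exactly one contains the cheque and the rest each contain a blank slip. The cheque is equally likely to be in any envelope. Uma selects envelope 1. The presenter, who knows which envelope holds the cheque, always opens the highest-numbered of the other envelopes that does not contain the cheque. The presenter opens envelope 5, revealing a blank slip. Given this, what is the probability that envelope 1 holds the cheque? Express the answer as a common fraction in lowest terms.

Apply Bayes' rule, conditioning on where the cheque actually is.
If it is in any of envelopes 1, 2, 3, and 4 (prior 1/6 each): the presenter would have opened envelope 6 instead, probability 0; weight (1/6)·0 = 0 each.
If it is in envelope 5 (prior 1/6): the presenter opened envelope 5, so this case is ruled out; weight (1/6)·0 = 0.
If it is in envelope 6 (prior 1/6): envelope 5 is the highest-numbered option available, probability 1; weight (1/6)·1 = 1/6.
The weights sum to 1/6.
So P(the cheque in envelope 1 | the presenter opened envelope 5) = 0 / (1/6) = 0.

0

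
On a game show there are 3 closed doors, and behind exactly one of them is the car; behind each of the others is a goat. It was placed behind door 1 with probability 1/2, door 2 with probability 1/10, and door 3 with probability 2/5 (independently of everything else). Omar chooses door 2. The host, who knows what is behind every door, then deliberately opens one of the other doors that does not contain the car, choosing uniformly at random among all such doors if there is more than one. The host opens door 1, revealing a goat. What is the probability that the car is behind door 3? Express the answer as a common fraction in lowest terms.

Apply Bayes' rule, conditioning on where the car actually is.
If it is behind door 1 (prior 1/2): the host opened door 1, so this case is ruled out; weight (1/2)·0 = 0.
If it is behind door 2 (prior 1/10): the host has 2 equally likely choices, so probability 1/2; weight (1/10)·(1/2) = 1/20.
If it is behind door 3 (prior 2/5): the host has no choice, probability 1; weight (2/5)·1 = 2/5.
The weights sum to 9/20.
So P(the car behind door 3 | the host opened door 1) = (2/5) / (9/20) = 8/9.

8/9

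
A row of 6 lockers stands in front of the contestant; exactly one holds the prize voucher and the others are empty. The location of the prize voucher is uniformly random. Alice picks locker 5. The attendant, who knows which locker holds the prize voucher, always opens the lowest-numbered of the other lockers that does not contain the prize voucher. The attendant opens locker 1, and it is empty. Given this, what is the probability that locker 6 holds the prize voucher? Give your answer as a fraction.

Consider each possible location of the prize voucher in turn.
If it is in locker 1 (prior 1/6): the attendant opened locker 1, so this case is ruled out; weight (1/6)·0 = 0.
If it is in any of lockers 2, 3, 4, 5, and 6 (prior 1/6 each): locker 1 is the lowest-numbered option available, probability 1; weight (1/6)·1 = 1/6 each.
The weights sum to 5/6.
So P(the prize voucher in locker 6 | the attendant opened locker 1) = (1/6) / (5/6) = 1/5.

1/5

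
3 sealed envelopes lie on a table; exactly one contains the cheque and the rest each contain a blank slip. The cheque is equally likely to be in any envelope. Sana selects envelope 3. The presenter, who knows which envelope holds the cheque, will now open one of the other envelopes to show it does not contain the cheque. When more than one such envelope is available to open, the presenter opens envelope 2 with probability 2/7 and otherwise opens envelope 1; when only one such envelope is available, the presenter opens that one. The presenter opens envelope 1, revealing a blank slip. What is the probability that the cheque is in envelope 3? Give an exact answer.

Consider each possible location of the cheque in turn.
If it is in envelope 1 (prior 1/3): the presenter opened envelope 1, so this case is ruled out; weight (1/3)·0 = 0.
If it is in envelope 2 (prior 1/3): only envelope 1 is available, probability 1; weight (1/3)·1 = 1/3.
If it is in envelope 3 (prior 1/3): envelope 2 is available but not opened, probability 5/7; weight (1/3)·(5/7) = 5/21.
The weights sum to 4/7.
So P(the cheque in envelope 3 | the presenter opened envelope 1) = (5/21) / (4/7) = 5/12.

5/12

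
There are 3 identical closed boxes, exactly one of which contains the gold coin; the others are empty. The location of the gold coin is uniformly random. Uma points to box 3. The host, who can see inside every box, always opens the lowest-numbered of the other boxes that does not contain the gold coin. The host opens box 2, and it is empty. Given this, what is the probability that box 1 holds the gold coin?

1

Apply Bayes' rule, conditioning on where the gold coin actually is.
If it is in box 1 (prior 1/3): box 2 is the lowest-numbered option available, probability 1; weight (1/3)·1 = 1/3.
If it is in box 2 (prior 1/3): the host opened box 2, so this case is ruled out; weight (1/3)·0 = 0.
If it is in box 3 (prior 1/3): the host would have opened box 1 instead, probability 0; weight (1/3)·0 = 0.
The weights sum to 1/3.
So P(the gold coin in box 1 | the host opened box 2) = (1/3) / (1/3) = 1.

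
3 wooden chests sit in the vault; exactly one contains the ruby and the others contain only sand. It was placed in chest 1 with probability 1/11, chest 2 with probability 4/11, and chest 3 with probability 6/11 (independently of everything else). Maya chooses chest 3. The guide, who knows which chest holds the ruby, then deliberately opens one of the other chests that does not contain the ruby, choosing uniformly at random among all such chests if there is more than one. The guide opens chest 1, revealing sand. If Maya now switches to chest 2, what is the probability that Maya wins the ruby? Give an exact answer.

Apply Bayes' rule, conditioning on where the ruby actually is.
If it is in chest 1 (prior 1/11): the guide opened chest 1, so this case is ruled out; weight (1/11)·0 = 0.
If it is in chest 2 (prior 4/11): the guide has no choice, probability 1; weight (4/11)·1 = 4/11.
If it is in chest 3 (prior 6/11): the guide has 2 equally likely choices, so probability 1/2; weight (6/11)·(1/2) = 3/11.
The weights sum to 7/11.
So P(the ruby in chest 2 | the guide opened chest 1) = (4/11) / (7/11) = 4/7.

4/7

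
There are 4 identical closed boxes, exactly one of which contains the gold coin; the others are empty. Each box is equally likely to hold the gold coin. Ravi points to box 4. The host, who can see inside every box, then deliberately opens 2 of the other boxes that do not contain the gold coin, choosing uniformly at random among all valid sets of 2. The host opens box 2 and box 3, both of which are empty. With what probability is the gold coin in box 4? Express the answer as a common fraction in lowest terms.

Apply Bayes' rule, conditioning on where the gold coin actually is.
If it is in box 1 (prior 1/4): the host has no choice, probability 1; weight (1/4)·1 = 1/4.
If it is in either of boxes 2 and 3 (prior 1/4 each): that box was opened and seen not to hold the prize — ruled out; weight (1/4)·0 = 0 each.
If it is in box 4 (prior 1/4): the host has 3 equally likely choices, so probability 1/3; weight (1/4)·(1/3) = 1/12.
The weights sum to 1/3.
So P(the gold coin in box 4 | the host opened box 2 and box 3) = (1/12) / (1/3) = 1/4.

1/4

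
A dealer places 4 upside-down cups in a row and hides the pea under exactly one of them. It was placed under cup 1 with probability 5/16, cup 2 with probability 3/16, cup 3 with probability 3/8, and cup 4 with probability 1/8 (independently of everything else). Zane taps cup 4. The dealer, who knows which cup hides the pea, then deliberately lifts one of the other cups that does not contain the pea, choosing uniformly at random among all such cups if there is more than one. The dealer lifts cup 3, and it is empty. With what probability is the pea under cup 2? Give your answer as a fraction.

Consider each possible location of the pea in turn.
If it is under cup 1 (prior 5/16): the dealer has 2 equally likely choices, so probability 1/2; weight (5/16)·(1/2) = 5/32.
If it is under cup 2 (prior 3/16): the dealer has 2 equally likely choices, so probability 1/2; weight (3/16)·(1/2) = 3/32.
If it is under cup 3 (prior 3/8): the dealer opened cup 3, so this case is ruled out; weight (3/8)·0 = 0.
If it is under cup 4 (prior 1/8): the dealer has 3 equally likely choices, so probability 1/3; weight (1/8)·(1/3) = 1/24.
The weights sum to 7/24.
So P(the pea under cup 2 | the dealer opened cup 3) = (3/32) / (7/24) = 9/28.

9/28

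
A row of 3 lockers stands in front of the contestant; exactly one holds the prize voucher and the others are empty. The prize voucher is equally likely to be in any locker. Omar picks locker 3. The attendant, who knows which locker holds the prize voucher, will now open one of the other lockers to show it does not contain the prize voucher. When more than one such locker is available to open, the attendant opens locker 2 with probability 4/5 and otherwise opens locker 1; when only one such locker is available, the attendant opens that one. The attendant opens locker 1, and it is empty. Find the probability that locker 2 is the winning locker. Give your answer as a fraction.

5/6

Consider each possible location of the prize voucher in turn.
If it is in locker 1 (prior 1/3): the attendant opened locker 1, so this case is ruled out; weight (1/3)·0 = 0.
If it is in locker 2 (prior 1/3): only locker 1 is available, probability 1; weight (1/3)·1 = 1/3.
If it is in locker 3 (prior 1/3): locker 2 is available but not opened, probability 1/5; weight (1/3)·(1/5) = 1/15.
The weights sum to 2/5.
So P(the prize voucher in locker 2 | the attendant opened locker 1) = (1/3) / (2/5) = 5/6.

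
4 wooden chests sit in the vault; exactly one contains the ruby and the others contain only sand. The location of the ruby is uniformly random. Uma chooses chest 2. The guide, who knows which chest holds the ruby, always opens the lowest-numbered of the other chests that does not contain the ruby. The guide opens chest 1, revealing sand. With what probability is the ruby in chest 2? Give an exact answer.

1/3

Consider each possible location of the ruby in turn.
If it is in chest 1 (prior 1/4): the guide opened chest 1, so this case is ruled out; weight (1/4)·0 = 0.
If it is in any of chests 2, 3, and 4 (prior 1/4 each): chest 1 is the lowest-numbered option available, probability 1; weight (1/4)·1 = 1/4 each.
The weights sum to 3/4.
So P(the ruby in chest 2 | the guide opened chest 1) = (1/4) / (3/4) = 1/3.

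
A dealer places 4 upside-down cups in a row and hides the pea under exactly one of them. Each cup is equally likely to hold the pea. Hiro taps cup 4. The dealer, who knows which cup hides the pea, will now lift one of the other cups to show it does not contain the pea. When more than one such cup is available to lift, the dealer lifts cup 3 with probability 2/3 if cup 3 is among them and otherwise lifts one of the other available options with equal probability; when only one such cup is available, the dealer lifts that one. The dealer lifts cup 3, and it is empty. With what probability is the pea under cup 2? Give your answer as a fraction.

1/3

Apply Bayes' rule, conditioning on where the pea actually is.
If it is under any of cups 1, 2, and 4 (prior 1/4 each): cup 3 is available, opened with probability 2/3; weight (1/4)·(2/3) = 1/6 each.
If it is under cup 3 (prior 1/4): the dealer opened cup 3, so this case is ruled out; weight (1/4)·0 = 0.
The weights sum to 1/2.
So P(the pea under cup 2 | the dealer opened cup 3) = (1/6) / (1/2) = 1/3.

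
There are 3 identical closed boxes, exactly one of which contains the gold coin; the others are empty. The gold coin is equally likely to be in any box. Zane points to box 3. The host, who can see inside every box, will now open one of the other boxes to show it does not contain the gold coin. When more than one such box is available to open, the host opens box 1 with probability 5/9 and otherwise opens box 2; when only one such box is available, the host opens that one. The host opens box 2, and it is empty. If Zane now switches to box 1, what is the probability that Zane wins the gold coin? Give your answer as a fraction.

9/13

Consider each possible location of the gold coin in turn.
If it is in box 1 (prior 1/3): only box 2 is available, probability 1; weight (1/3)·1 = 1/3.
If it is in box 2 (prior 1/3): the host opened box 2, so this case is ruled out; weight (1/3)·0 = 0.
If it is in box 3 (prior 1/3): box 1 is available but not opened, probability 4/9; weight (1/3)·(4/9) = 4/27.
The weights sum to 13/27.
So P(the gold coin in box 1 | the host opened box 2) = (1/3) / (13/27) = 9/13.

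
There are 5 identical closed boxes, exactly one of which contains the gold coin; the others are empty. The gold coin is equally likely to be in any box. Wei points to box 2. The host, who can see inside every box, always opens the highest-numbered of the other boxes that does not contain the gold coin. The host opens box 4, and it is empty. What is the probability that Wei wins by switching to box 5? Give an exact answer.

Condition on the true location of the gold coin.
If it is in any of boxes 1, 2, and 3 (prior 1/5 each): the host would have opened box 5 instead, probability 0; weight (1/5)·0 = 0 each.
If it is in box 4 (prior 1/5): the host opened box 4, so this case is ruled out; weight (1/5)·0 = 0.
If it is in box 5 (prior 1/5): box 4 is the highest-numbered option available, probability 1; weight (1/5)·1 = 1/5.
The weights sum to 1/5.
So P(the gold coin in box 5 | the host opened box 4) = (1/5) / (1/5) = 1.

1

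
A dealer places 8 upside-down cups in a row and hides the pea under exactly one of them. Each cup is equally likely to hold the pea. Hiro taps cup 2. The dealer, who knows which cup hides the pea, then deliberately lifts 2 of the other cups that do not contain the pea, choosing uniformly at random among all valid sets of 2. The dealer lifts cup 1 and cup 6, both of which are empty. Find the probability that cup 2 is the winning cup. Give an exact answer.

Consider each possible location of the pea in turn.
If it is under either of cups 1 and 6 (prior 1/8 each): that cup was opened and seen not to hold the prize — ruled out; weight (1/8)·0 = 0 each.
If it is under cup 2 (prior 1/8): the dealer has 21 equally likely choices, so probability 1/21; weight (1/8)·(1/21) = 1/168.
If it is under any of cups 3, 4, 5, 7, and 8 (prior 1/8 each): the dealer has 15 equally likely choices, so probability 1/15; weight (1/8)·(1/15) = 1/120 each.
The weights sum to 1/21.
So P(the pea under cup 2 | the dealer opened cup 1 and cup 6) = (1/168) / (1/21) = 1/8.

1/8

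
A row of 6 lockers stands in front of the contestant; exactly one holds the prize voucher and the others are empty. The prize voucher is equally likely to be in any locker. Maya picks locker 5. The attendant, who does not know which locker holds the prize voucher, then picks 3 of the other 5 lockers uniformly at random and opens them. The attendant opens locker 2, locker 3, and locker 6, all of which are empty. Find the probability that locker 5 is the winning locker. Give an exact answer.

Consider each possible location of the prize voucher in turn.
If it is in any of lockers 1, 4, and 5 (prior 1/6 each): the attendant picks exactly this set with probability 1/10 regardless, and none is the prize; weight (1/6)·(1/10) = 1/60 each.
If it is in any of lockers 2, 3, and 6 (prior 1/6 each): that locker was opened and seen not to hold the prize — ruled out; weight (1/6)·0 = 0 each.
The weights sum to 1/20.
So P(the prize voucher in locker 5 | the attendant opened locker 2, locker 3, and locker 6) = (1/60) / (1/20) = 1/3.

1/3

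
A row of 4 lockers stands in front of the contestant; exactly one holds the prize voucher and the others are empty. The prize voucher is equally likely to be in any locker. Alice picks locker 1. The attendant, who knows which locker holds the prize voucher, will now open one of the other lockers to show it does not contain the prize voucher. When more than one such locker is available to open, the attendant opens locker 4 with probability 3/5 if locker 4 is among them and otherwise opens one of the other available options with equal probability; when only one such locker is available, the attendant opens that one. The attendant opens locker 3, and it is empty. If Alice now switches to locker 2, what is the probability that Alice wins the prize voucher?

Apply Bayes' rule, conditioning on where the prize voucher actually is.
If it is in locker 1 (prior 1/4): locker 4 is available but not opened; locker 3 gets probability (1 − 3/5)/2 = 1/5; weight (1/4)·(1/5) = 1/20.
If it is in locker 2 (prior 1/4): locker 4 is available but not opened, probability 2/5; weight (1/4)·(2/5) = 1/10.
If it is in locker 3 (prior 1/4): the attendant opened locker 3, so this case is ruled out; weight (1/4)·0 = 0.
If it is in locker 4 (prior 1/4): locker 4 holds the prize so is unavailable; the attendant chooses uniformly among the 2 others, probability 1/2; weight (1/4)·(1/2) = 1/8.
The weights sum to 11/40.
So P(the prize voucher in locker 2 | the attendant opened locker 3) = (1/10) / (11/40) = 4/11.

4/11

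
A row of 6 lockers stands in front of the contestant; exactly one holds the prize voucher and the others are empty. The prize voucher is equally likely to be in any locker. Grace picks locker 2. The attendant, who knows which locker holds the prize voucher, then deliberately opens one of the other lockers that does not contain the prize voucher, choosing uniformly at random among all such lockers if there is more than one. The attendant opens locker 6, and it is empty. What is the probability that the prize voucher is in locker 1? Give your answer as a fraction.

5/24

Consider each possible location of the prize voucher in turn.
If it is in any of lockers 1, 3, 4, and 5 (prior 1/6 each): the attendant has 4 equally likely choices, so probability 1/4; weight (1/6)·(1/4) = 1/24 each.
If it is in locker 2 (prior 1/6): the attendant has 5 equally likely choices, so probability 1/5; weight (1/6)·(1/5) = 1/30.
If it is in locker 6 (prior 1/6): the attendant opened locker 6, so this case is ruled out; weight (1/6)·0 = 0.
The weights sum to 1/5.
So P(the prize voucher in locker 1 | the attendant opened locker 6) = (1/24) / (1/5) = 5/24.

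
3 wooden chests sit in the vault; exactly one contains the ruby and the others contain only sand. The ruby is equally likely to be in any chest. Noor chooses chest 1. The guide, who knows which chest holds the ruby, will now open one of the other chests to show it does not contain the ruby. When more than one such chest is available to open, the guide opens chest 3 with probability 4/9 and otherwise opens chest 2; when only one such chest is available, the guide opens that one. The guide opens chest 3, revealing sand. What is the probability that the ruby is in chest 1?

Consider each possible location of the ruby in turn.
If it is in chest 1 (prior 1/3): chest 3 is available, opened with probability 4/9; weight (1/3)·(4/9) = 4/27.
If it is in chest 2 (prior 1/3): only chest 3 is available, probability 1; weight (1/3)·1 = 1/3.
If it is in chest 3 (prior 1/3): the guide opened chest 3, so this case is ruled out; weight (1/3)·0 = 0.
The weights sum to 13/27.
So P(the ruby in chest 1 | the guide opened chest 3) = (4/27) / (13/27) = 4/13.

4/13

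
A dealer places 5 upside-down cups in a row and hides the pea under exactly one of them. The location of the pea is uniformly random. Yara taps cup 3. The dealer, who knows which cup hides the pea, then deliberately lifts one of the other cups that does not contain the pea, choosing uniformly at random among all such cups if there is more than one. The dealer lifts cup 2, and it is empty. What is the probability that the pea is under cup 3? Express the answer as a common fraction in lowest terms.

1/5

Consider each possible location of the pea in turn.
If it is under any of cups 1, 4, and 5 (prior 1/5 each): the dealer has 3 equally likely choices, so probability 1/3; weight (1/5)·(1/3) = 1/15 each.
If it is under cup 2 (prior 1/5): the dealer opened cup 2, so this case is ruled out; weight (1/5)·0 = 0.
If it is under cup 3 (prior 1/5): the dealer has 4 equally likely choices, so probability 1/4; weight (1/5)·(1/4) = 1/20.
The weights sum to 1/4.
So P(the pea under cup 3 | the dealer opened cup 2) = (1/20) / (1/4) = 1/5.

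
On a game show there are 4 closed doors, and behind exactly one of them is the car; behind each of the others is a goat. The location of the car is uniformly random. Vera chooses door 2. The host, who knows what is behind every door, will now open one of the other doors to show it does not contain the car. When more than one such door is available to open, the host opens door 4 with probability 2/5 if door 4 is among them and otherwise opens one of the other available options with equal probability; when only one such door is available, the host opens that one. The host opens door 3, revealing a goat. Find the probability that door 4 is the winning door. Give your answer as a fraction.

Apply Bayes' rule, conditioning on where the car actually is.
If it is behind door 1 (prior 1/4): door 4 is available but not opened, probability 3/5; weight (1/4)·(3/5) = 3/20.
If it is behind door 2 (prior 1/4): door 4 is available but not opened; door 3 gets probability (1 − 2/5)/2 = 3/10; weight (1/4)·(3/10) = 3/40.
If it is behind door 3 (prior 1/4): the host opened door 3, so this case is ruled out; weight (1/4)·0 = 0.
If it is behind door 4 (prior 1/4): door 4 holds the prize so is unavailable; the host chooses uniformly among the 2 others, probability 1/2; weight (1/4)·(1/2) = 1/8.
The weights sum to 7/20.
So P(the car behind door 4 | the host opened door 3) = (1/8) / (7/20) = 5/14.

5/14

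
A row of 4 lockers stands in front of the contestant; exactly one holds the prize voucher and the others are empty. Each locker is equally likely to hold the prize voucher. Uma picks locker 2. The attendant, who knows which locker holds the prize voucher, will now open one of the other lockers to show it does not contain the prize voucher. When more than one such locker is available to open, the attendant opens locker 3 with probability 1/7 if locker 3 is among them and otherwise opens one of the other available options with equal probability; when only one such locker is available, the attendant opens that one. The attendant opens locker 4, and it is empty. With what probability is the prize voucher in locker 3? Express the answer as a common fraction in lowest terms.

Condition on the true location of the prize voucher.
If it is in locker 1 (prior 1/4): locker 3 is available but not opened, probability 6/7; weight (1/4)·(6/7) = 3/14.
If it is in locker 2 (prior 1/4): locker 3 is available but not opened; locker 4 gets probability (1 − 1/7)/2 = 3/7; weight (1/4)·(3/7) = 3/28.
If it is in locker 3 (prior 1/4): locker 3 holds the prize so is unavailable; the attendant chooses uniformly among the 2 others, probability 1/2; weight (1/4)·(1/2) = 1/8.
If it is in locker 4 (prior 1/4): the attendant opened locker 4, so this case is ruled out; weight (1/4)·0 = 0.
The weights sum to 25/56.
So P(the prize voucher in locker 3 | the attendant opened locker 4) = (1/8) / (25/56) = 7/25.

7/25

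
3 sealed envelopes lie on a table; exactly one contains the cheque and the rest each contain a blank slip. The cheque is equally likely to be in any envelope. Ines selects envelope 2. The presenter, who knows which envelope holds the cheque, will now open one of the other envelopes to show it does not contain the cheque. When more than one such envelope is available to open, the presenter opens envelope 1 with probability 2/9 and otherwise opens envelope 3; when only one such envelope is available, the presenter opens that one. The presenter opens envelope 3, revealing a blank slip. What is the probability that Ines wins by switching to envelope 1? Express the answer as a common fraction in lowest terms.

9/16

Consider each possible location of the cheque in turn.
If it is in envelope 1 (prior 1/3): only envelope 3 is available, probability 1; weight (1/3)·1 = 1/3.
If it is in envelope 2 (prior 1/3): envelope 1 is available but not opened, probability 7/9; weight (1/3)·(7/9) = 7/27.
If it is in envelope 3 (prior 1/3): the presenter opened envelope 3, so this case is ruled out; weight (1/3)·0 = 0.
The weights sum to 16/27.
So P(the cheque in envelope 1 | the presenter opened envelope 3) = (1/3) / (16/27) = 9/16.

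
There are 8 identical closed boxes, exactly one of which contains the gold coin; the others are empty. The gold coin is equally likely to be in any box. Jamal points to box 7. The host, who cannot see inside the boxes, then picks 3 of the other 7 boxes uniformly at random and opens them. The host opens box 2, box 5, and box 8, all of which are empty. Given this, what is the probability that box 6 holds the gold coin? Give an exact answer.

1/5

Consider each possible location of the gold coin in turn.
If it is in any of boxes 1, 3, 4, 6, and 7 (prior 1/8 each): the host picks exactly this set with probability 1/35 regardless, and none is the prize; weight (1/8)·(1/35) = 1/280 each.
If it is in any of boxes 2, 5, and 8 (prior 1/8 each): that box was opened and seen not to hold the prize — ruled out; weight (1/8)·0 = 0 each.
The weights sum to 1/56.
So P(the gold coin in box 6 | the host opened box 2, box 5, and box 8) = (1/280) / (1/56) = 1/5.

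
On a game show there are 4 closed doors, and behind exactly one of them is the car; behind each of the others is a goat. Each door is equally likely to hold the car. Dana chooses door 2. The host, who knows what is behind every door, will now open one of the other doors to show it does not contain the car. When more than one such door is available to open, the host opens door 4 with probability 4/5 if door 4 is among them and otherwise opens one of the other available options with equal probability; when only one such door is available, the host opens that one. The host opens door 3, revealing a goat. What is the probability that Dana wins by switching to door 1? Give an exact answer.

Consider each possible location of the car in turn.
If it is behind door 1 (prior 1/4): door 4 is available but not opened, probability 1/5; weight (1/4)·(1/5) = 1/20.
If it is behind door 2 (prior 1/4): door 4 is available but not opened; door 3 gets probability (1 − 4/5)/2 = 1/10; weight (1/4)·(1/10) = 1/40.
If it is behind door 3 (prior 1/4): the host opened door 3, so this case is ruled out; weight (1/4)·0 = 0.
If it is behind door 4 (prior 1/4): door 4 holds the prize so is unavailable; the host chooses uniformly among the 2 others, probability 1/2; weight (1/4)·(1/2) = 1/8.
The weights sum to 1/5.
So P(the car behind door 1 | the host opened door 3) = (1/20) / (1/5) = 1/4.

1/4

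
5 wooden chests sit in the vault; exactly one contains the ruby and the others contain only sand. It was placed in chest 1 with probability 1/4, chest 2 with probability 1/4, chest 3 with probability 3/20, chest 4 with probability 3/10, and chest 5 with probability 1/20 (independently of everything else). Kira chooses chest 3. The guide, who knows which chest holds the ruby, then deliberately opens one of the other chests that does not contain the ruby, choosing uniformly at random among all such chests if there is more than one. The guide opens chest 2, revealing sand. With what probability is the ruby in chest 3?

3/19

Consider each possible location of the ruby in turn.
If it is in chest 1 (prior 1/4): the guide has 3 equally likely choices, so probability 1/3; weight (1/4)·(1/3) = 1/12.
If it is in chest 2 (prior 1/4): the guide opened chest 2, so this case is ruled out; weight (1/4)·0 = 0.
If it is in chest 3 (prior 3/20): the guide has 4 equally likely choices, so probability 1/4; weight (3/20)·(1/4) = 3/80.
If it is in chest 4 (prior 3/10): the guide has 3 equally likely choices, so probability 1/3; weight (3/10)·(1/3) = 1/10.
If it is in chest 5 (prior 1/20): the guide has 3 equally likely choices, so probability 1/3; weight (1/20)·(1/3) = 1/60.
The weights sum to 19/80.
So P(the ruby in chest 3 | the guide opened chest 2) = (3/80) / (19/80) = 3/19.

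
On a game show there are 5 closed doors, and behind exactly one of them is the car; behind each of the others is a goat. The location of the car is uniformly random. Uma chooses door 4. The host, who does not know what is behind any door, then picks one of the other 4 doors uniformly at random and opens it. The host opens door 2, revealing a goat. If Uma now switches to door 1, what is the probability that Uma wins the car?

Apply Bayes' rule, conditioning on where the car actually is.
If it is behind any of doors 1, 3, 4, and 5 (prior 1/5 each): the host picks door 2 with probability 1/4 regardless, and it is not the prize; weight (1/5)·(1/4) = 1/20 each.
If it is behind door 2 (prior 1/5): the host opened door 2, so this case is ruled out; weight (1/5)·0 = 0.
The weights sum to 1/5.
So P(the car behind door 1 | the host opened door 2) = (1/20) / (1/5) = 1/4.

1/4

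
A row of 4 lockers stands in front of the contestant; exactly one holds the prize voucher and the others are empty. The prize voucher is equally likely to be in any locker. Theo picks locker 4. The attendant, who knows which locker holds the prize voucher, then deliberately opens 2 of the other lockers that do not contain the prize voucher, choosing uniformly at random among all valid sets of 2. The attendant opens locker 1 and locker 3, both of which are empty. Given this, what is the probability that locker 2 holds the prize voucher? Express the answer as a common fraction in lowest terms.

Condition on the true location of the prize voucher.
If it is in either of lockers 1 and 3 (prior 1/4 each): that locker was opened and seen not to hold the prize — ruled out; weight (1/4)·0 = 0 each.
If it is in locker 2 (prior 1/4): the attendant has no choice, probability 1; weight (1/4)·1 = 1/4.
If it is in locker 4 (prior 1/4): the attendant has 3 equally likely choices, so probability 1/3; weight (1/4)·(1/3) = 1/12.
The weights sum to 1/3.
So P(the prize voucher in locker 2 | the attendant opened locker 1 and locker 3) = (1/4) / (1/3) = 3/4.

3/4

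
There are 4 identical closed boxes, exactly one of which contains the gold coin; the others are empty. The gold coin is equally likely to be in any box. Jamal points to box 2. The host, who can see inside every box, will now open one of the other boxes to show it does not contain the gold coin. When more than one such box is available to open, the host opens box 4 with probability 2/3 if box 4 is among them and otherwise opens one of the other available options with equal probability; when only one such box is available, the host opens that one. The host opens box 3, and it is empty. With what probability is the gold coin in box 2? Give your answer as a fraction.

Consider each possible location of the gold coin in turn.
If it is in box 1 (prior 1/4): box 4 is available but not opened, probability 1/3; weight (1/4)·(1/3) = 1/12.
If it is in box 2 (prior 1/4): box 4 is available but not opened; box 3 gets probability (1 − 2/3)/2 = 1/6; weight (1/4)·(1/6) = 1/24.
If it is in box 3 (prior 1/4): the host opened box 3, so this case is ruled out; weight (1/4)·0 = 0.
If it is in box 4 (prior 1/4): box 4 holds the prize so is unavailable; the host chooses uniformly among the 2 others, probability 1/2; weight (1/4)·(1/2) = 1/8.
The weights sum to 1/4.
So P(the gold coin in box 2 | the host opened box 3) = (1/24) / (1/4) = 1/6.

1/6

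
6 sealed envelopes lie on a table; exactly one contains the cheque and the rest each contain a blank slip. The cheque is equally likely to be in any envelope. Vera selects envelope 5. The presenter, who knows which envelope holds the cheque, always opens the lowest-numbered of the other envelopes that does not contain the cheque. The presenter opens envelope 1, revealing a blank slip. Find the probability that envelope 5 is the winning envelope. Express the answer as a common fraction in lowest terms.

Condition on the true location of the cheque.
If it is in envelope 1 (prior 1/6): the presenter opened envelope 1, so this case is ruled out; weight (1/6)·0 = 0.
If it is in any of envelopes 2, 3, 4, 5, and 6 (prior 1/6 each): envelope 1 is the lowest-numbered option available, probability 1; weight (1/6)·1 = 1/6 each.
The weights sum to 5/6.
So P(the cheque in envelope 5 | the presenter opened envelope 1) = (1/6) / (5/6) = 1/5.

1/5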